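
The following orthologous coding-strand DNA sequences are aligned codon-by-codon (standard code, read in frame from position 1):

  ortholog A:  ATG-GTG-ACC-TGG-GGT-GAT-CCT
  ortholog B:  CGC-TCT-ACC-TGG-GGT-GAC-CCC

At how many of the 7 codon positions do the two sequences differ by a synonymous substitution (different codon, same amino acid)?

2

Codon 1: ATG Met / CGC Arg — nonsynonymous.
Codon 2: GTG Val / TCT Ser — nonsynonymous.
Codon 3: ACC Thr / ACC Thr — identical.
Codon 4: TGG Trp / TGG Trp — identical.
Codon 5: GGT Gly / GGT Gly — identical.
Codon 6: GAT Asp / GAC Asp — synonymous.
Codon 7: CCT Pro / CCC Pro — synonymous.
Synonymous differences: 2.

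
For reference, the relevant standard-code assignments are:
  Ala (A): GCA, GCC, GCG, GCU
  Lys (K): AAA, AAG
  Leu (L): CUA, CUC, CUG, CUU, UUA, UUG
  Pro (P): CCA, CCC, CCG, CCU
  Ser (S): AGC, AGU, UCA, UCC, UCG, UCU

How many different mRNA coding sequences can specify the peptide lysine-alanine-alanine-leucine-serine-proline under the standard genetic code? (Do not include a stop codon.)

Lys: 2 codons.
Ala: 4 codons.
Ala: 4 codons.
Leu: 6 codons.
Ser: 6 codons.
Pro: 4 codons.
2 × 4 × 4 × 6 × 6 × 4 = 4608.

4608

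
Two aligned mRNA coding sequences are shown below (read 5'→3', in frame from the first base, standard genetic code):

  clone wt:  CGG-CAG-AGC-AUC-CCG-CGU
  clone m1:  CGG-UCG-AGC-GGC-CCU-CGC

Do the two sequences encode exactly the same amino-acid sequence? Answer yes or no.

no

Codon 1: CGG Arg / CGG Arg — identical.
Codon 2: CAG Gln / UCG Ser — nonsynonymous.
Codon 3: AGC Ser / AGC Ser — identical.
Codon 4: AUC Ile / GGC Gly — nonsynonymous.
Codon 5: CCG Pro / CCU Pro — synonymous.
Codon 6: CGU Arg / CGC Arg — synonymous.
Nonsynonymous differences: 2 → different protein.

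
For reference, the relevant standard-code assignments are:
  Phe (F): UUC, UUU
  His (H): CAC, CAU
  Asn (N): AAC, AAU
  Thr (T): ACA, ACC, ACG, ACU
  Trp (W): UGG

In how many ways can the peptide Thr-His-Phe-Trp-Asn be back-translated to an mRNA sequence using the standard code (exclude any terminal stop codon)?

Thr: 4 codons.
His: 2 codons.
Phe: 2 codons.
Trp: 1 codon.
Asn: 2 codons.
4 × 2 × 2 × 1 × 2 = 32.

32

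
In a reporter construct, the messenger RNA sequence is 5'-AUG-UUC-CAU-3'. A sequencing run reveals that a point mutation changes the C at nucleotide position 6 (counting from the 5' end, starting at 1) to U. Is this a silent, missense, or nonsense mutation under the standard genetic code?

Position 6 falls in codon 2: UUC → Phe.
After the substitution the codon is UUU → Phe.
Both encode Phe, so the change is synonymous.

silent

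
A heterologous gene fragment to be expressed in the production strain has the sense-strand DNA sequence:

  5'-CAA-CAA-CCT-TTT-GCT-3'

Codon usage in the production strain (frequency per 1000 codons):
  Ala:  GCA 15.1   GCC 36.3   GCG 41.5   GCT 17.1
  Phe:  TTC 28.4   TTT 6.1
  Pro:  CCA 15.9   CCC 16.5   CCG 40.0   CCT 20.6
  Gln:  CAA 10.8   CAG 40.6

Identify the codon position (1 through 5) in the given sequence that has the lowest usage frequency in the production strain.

Codon 1 CAA (Gln): 10.8 per 1000.
Codon 2 CAA (Gln): 10.8 per 1000.
Codon 3 CCT (Pro): 20.6 per 1000.
Codon 4 TTT (Phe): 6.1 per 1000.
Codon 5 GCT (Ala): 17.1 per 1000.
Lowest frequency is 6.1 at codon 4.

4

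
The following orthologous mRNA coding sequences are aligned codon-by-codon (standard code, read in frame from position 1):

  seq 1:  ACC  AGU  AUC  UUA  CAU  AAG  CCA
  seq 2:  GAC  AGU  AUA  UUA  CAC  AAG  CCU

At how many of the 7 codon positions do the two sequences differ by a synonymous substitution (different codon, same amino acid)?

3

Codon 1: ACC Thr / GAC Asp — nonsynonymous.
Codon 2: AGU Ser / AGU Ser — identical.
Codon 3: AUC Ile / AUA Ile — synonymous.
Codon 4: UUA Leu / UUA Leu — identical.
Codon 5: CAU His / CAC His — synonymous.
Codon 6: AAG Lys / AAG Lys — identical.
Codon 7: CCA Pro / CCU Pro — synonymous.
Synonymous differences: 3.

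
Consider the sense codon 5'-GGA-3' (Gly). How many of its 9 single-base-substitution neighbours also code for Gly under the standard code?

3

Position 1: none → 0 synonymous.
Position 2: none → 0 synonymous.
Position 3: GGU, GGC, GGG → 3 synonymous.
Total: 0 + 0 + 3 = 3.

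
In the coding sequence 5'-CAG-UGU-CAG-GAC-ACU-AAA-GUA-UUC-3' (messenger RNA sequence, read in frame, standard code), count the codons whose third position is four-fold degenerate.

Codon 1 CAG (Gln): third position 2-fold.
Codon 2 UGU (Cys): third position 2-fold.
Codon 3 CAG (Gln): third position 2-fold.
Codon 4 GAC (Asp): third position 2-fold.
Codon 5 ACU (Thr): third position 4-fold.
Codon 6 AAA (Lys): third position 2-fold.
Codon 7 GUA (Val): third position 4-fold.
Codon 8 UUC (Phe): third position 2-fold.
Four-fold degenerate third positions: 2.

2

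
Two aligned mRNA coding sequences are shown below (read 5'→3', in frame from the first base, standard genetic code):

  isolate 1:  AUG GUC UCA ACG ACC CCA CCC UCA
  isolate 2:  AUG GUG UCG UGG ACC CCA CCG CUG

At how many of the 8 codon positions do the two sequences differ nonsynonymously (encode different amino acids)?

2

Codon 1: AUG Met / AUG Met — identical.
Codon 2: GUC Val / GUG Val — synonymous.
Codon 3: UCA Ser / UCG Ser — synonymous.
Codon 4: ACG Thr / UGG Trp — nonsynonymous.
Codon 5: ACC Thr / ACC Thr — identical.
Codon 6: CCA Pro / CCA Pro — identical.
Codon 7: CCC Pro / CCG Pro — synonymous.
Codon 8: UCA Ser / CUG Leu — nonsynonymous.
Nonsynonymous differences: 2.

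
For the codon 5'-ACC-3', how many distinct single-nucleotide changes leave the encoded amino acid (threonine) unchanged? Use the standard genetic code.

Position 1: none → 0 synonymous.
Position 2: none → 0 synonymous.
Position 3: ACU, ACA, ACG → 3 synonymous.
Total: 0 + 0 + 3 = 3.

3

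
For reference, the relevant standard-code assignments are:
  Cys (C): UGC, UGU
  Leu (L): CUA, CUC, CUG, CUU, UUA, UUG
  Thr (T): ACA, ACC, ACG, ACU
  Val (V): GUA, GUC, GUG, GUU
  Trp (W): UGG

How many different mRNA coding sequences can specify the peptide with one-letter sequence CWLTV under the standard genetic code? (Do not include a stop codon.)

Cys: 2 codons.
Trp: 1 codon.
Leu: 6 codons.
Thr: 4 codons.
Val: 4 codons.
2 × 1 × 6 × 4 × 4 = 192.

192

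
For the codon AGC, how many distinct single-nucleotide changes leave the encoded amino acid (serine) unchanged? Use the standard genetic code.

1

Position 1: none → 0 synonymous.
Position 2: none → 0 synonymous.
Position 3: AGT → 1 synonymous.
Total: 0 + 0 + 1 = 1.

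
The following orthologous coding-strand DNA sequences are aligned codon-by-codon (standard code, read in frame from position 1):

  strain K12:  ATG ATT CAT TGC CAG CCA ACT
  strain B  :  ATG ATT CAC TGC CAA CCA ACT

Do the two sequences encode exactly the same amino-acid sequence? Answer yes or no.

Codon 1: ATG Met / ATG Met — identical.
Codon 2: ATT Ile / ATT Ile — identical.
Codon 3: CAT His / CAC His — synonymous.
Codon 4: TGC Cys / TGC Cys — identical.
Codon 5: CAG Gln / CAA Gln — synonymous.
Codon 6: CCA Pro / CCA Pro — identical.
Codon 7: ACT Thr / ACT Thr — identical.
Nonsynonymous differences: 0 → same protein.

yes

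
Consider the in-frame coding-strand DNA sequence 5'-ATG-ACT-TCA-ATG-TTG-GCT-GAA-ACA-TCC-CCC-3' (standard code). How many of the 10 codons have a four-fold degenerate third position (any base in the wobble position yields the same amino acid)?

Codon 1 ATG (Met): third position 1-fold.
Codon 2 ACT (Thr): third position 4-fold.
Codon 3 TCA (Ser): third position 4-fold.
Codon 4 ATG (Met): third position 1-fold.
Codon 5 TTG (Leu): third position 2-fold.
Codon 6 GCT (Ala): third position 4-fold.
Codon 7 GAA (Glu): third position 2-fold.
Codon 8 ACA (Thr): third position 4-fold.
Codon 9 TCC (Ser): third position 4-fold.
Codon 10 CCC (Pro): third position 4-fold.
Four-fold degenerate third positions: 6.

6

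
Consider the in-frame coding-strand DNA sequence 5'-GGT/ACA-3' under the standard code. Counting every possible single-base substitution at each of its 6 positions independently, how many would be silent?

Codon 1 (GGT, Gly): 3 synonymous substitutions.
Codon 2 (ACA, Thr): 3 synonymous substitutions.
Total: 3 + 3 = 6.

6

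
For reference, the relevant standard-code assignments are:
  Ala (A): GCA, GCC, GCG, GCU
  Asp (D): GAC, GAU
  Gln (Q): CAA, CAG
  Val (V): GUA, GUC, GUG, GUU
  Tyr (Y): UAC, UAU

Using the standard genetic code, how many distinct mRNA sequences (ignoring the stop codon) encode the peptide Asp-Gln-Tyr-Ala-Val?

Asp: 2 codons.
Gln: 2 codons.
Tyr: 2 codons.
Ala: 4 codons.
Val: 4 codons.
2 × 2 × 2 × 4 × 4 = 128.

128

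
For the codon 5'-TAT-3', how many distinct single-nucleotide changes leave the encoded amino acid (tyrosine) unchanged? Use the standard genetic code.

Position 1: none → 0 synonymous.
Position 2: none → 0 synonymous.
Position 3: TAC → 1 synonymous.
Total: 0 + 0 + 1 = 1.

1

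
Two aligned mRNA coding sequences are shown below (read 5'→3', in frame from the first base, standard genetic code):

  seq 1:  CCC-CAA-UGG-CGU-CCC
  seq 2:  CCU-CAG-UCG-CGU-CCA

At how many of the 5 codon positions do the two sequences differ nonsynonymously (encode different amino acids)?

Codon 1: CCC Pro / CCU Pro — synonymous.
Codon 2: CAA Gln / CAG Gln — synonymous.
Codon 3: UGG Trp / UCG Ser — nonsynonymous.
Codon 4: CGU Arg / CGU Arg — identical.
Codon 5: CCC Pro / CCA Pro — synonymous.
Nonsynonymous differences: 1.

1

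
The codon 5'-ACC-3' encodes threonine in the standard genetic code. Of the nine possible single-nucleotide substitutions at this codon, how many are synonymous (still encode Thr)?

3

Position 1: none → 0 synonymous.
Position 2: none → 0 synonymous.
Position 3: ACU, ACA, ACG → 3 synonymous.
Total: 0 + 0 + 3 = 3.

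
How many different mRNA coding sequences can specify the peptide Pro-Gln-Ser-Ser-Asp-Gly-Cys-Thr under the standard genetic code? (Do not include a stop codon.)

Pro: 4 codons.
Gln: 2 codons.
Ser: 6 codons.
Ser: 6 codons.
Asp: 2 codons.
Gly: 4 codons.
Cys: 2 codons.
Thr: 4 codons.
4 × 2 × 6 × 6 × 2 × 4 × 2 × 4 = 18432.

18432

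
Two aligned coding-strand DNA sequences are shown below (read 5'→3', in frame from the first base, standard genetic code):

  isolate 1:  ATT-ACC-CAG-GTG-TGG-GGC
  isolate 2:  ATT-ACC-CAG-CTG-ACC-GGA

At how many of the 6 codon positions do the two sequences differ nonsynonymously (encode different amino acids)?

2

Codon 1: ATT Ile / ATT Ile — identical.
Codon 2: ACC Thr / ACC Thr — identical.
Codon 3: CAG Gln / CAG Gln — identical.
Codon 4: GTG Val / CTG Leu — nonsynonymous.
Codon 5: TGG Trp / ACC Thr — nonsynonymous.
Codon 6: GGC Gly / GGA Gly — synonymous.
Nonsynonymous differences: 2.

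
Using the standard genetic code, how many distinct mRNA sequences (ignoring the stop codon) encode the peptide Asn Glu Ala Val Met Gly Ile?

768

Asn: 2 codons.
Glu: 2 codons.
Ala: 4 codons.
Val: 4 codons.
Met: 1 codon.
Gly: 4 codons.
Ile: 3 codons.
2 × 2 × 4 × 4 × 1 × 4 × 3 = 768.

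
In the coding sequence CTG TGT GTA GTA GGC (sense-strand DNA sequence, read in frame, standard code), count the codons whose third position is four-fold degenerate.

Codon 1 CTG (Leu): third position 4-fold.
Codon 2 TGT (Cys): third position 2-fold.
Codon 3 GTA (Val): third position 4-fold.
Codon 4 GTA (Val): third position 4-fold.
Codon 5 GGC (Gly): third position 4-fold.
Four-fold degenerate third positions: 4.

4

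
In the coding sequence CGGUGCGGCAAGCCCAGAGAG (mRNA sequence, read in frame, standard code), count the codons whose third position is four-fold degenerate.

3

Codon 1 CGG (Arg): third position 4-fold.
Codon 2 UGC (Cys): third position 2-fold.
Codon 3 GGC (Gly): third position 4-fold.
Codon 4 AAG (Lys): third position 2-fold.
Codon 5 CCC (Pro): third position 4-fold.
Codon 6 AGA (Arg): third position 2-fold.
Codon 7 GAG (Glu): third position 2-fold.
Four-fold degenerate third positions: 3.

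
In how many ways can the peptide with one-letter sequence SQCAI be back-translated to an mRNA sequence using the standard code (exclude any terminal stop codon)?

288

Ser: 6 codons.
Gln: 2 codons.
Cys: 2 codons.
Ala: 4 codons.
Ile: 3 codons.
6 × 2 × 2 × 4 × 3 = 288.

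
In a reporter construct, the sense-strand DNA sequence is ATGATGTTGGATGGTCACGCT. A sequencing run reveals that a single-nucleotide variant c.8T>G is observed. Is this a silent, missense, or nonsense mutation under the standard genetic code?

missense

Position 8 falls in codon 3: TTG → Leu.
After the substitution the codon is TGG → Trp.
Leu ≠ Trp, so this is a missense mutation.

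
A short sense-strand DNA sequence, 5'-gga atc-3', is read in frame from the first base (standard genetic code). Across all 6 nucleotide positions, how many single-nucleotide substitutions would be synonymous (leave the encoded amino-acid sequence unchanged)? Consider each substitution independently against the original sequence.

Codon 1 (GGA, Gly): 3 synonymous substitutions.
Codon 2 (ATC, Ile): 2 synonymous substitutions.
Total: 3 + 2 = 5.

5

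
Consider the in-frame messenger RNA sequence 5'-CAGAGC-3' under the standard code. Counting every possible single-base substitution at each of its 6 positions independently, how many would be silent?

2

Codon 1 (CAG, Gln): 1 synonymous substitution.
Codon 2 (AGC, Ser): 1 synonymous substitution.
Total: 1 + 1 = 2.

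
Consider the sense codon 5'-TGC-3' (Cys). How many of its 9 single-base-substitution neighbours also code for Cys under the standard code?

Position 1: none → 0 synonymous.
Position 2: none → 0 synonymous.
Position 3: TGT → 1 synonymous.
Total: 0 + 0 + 1 = 1.

1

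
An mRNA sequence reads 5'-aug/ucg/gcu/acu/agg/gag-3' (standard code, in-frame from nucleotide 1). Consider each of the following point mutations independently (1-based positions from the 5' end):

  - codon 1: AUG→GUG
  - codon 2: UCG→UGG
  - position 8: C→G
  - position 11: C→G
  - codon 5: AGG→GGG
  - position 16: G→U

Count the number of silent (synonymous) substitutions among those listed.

Codon 1: AUG (Met) → GUG (Val) — missense.
Codon 2: UCG (Ser) → UGG (Trp) — missense.
Codon 3: GCU (Ala) → GGU (Gly) — missense.
Codon 4: ACU (Thr) → AGU (Ser) — missense.
Codon 5: AGG (Arg) → GGG (Gly) — missense.
Codon 6: GAG (Glu) → UAG (Stop) — nonsense.
Synonymous: 0 of 6.

0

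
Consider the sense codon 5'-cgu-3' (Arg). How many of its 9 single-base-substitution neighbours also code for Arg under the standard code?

3

Position 1: none → 0 synonymous.
Position 2: none → 0 synonymous.
Position 3: CGC, CGA, CGG → 3 synonymous.
Total: 0 + 0 + 3 = 3.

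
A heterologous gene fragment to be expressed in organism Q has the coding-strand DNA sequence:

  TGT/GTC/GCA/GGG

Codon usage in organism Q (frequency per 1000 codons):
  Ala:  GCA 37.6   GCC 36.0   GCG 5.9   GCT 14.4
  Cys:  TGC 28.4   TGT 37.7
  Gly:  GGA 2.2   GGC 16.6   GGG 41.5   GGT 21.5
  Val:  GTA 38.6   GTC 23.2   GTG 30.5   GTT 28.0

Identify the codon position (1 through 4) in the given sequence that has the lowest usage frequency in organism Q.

Codon 1 TGT (Cys): 37.7 per 1000.
Codon 2 GTC (Val): 23.2 per 1000.
Codon 3 GCA (Ala): 37.6 per 1000.
Codon 4 GGG (Gly): 41.5 per 1000.
Lowest frequency is 23.2 at codon 2.

2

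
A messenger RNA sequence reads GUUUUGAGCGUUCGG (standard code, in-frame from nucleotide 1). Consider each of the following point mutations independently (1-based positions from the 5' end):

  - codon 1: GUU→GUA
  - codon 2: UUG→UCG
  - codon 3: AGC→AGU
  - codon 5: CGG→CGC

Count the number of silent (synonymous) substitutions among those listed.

3

Codon 1: GUU (Val) → GUA (Val) — synonymous.
Codon 2: UUG (Leu) → UCG (Ser) — missense.
Codon 3: AGC (Ser) → AGU (Ser) — synonymous.
Codon 5: CGG (Arg) → CGC (Arg) — synonymous.
Synonymous: 3 of 4.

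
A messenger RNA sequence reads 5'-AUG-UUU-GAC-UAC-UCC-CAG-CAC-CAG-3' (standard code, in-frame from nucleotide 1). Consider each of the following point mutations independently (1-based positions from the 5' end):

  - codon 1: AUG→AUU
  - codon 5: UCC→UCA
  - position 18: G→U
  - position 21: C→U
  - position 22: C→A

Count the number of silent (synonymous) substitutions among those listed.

Codon 1: AUG (Met) → AUU (Ile) — missense.
Codon 5: UCC (Ser) → UCA (Ser) — synonymous.
Codon 6: CAG (Gln) → CAU (His) — missense.
Codon 7: CAC (His) → CAU (His) — synonymous.
Codon 8: CAG (Gln) → AAG (Lys) — missense.
Synonymous: 2 of 5.

2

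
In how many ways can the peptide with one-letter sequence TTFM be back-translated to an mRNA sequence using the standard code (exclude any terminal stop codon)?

Thr: 4 codons.
Thr: 4 codons.
Phe: 2 codons.
Met: 1 codon.
4 × 4 × 2 × 1 = 32.

32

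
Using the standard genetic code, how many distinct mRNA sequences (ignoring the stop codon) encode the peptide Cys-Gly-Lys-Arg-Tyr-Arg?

Cys: 2 codons.
Gly: 4 codons.
Lys: 2 codons.
Arg: 6 codons.
Tyr: 2 codons.
Arg: 6 codons.
2 × 4 × 2 × 6 × 2 × 6 = 1152.

1152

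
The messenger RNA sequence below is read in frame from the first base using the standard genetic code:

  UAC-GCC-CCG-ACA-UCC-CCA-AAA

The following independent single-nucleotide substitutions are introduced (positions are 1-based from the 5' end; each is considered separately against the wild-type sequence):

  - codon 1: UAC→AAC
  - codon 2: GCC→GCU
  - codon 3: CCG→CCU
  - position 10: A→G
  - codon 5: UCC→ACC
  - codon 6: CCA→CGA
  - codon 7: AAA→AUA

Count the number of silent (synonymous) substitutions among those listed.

Codon 1: UAC (Tyr) → AAC (Asn) — missense.
Codon 2: GCC (Ala) → GCU (Ala) — synonymous.
Codon 3: CCG (Pro) → CCU (Pro) — synonymous.
Codon 4: ACA (Thr) → GCA (Ala) — missense.
Codon 5: UCC (Ser) → ACC (Thr) — missense.
Codon 6: CCA (Pro) → CGA (Arg) — missense.
Codon 7: AAA (Lys) → AUA (Ile) — missense.
Synonymous: 2 of 7.

2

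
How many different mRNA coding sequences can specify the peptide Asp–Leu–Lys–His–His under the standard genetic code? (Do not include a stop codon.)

96

Asp: 2 codons.
Leu: 6 codons.
Lys: 2 codons.
His: 2 codons.
His: 2 codons.
2 × 6 × 2 × 2 × 2 = 96.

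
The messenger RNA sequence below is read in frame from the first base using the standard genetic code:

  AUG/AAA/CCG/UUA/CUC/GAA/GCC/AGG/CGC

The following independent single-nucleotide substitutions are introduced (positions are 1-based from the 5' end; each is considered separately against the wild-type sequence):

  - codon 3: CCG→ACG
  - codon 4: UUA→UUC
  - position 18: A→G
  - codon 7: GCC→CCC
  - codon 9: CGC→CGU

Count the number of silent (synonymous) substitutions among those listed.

2

Codon 3: CCG (Pro) → ACG (Thr) — missense.
Codon 4: UUA (Leu) → UUC (Phe) — missense.
Codon 6: GAA (Glu) → GAG (Glu) — synonymous.
Codon 7: GCC (Ala) → CCC (Pro) — missense.
Codon 9: CGC (Arg) → CGU (Arg) — synonymous.
Synonymous: 2 of 5.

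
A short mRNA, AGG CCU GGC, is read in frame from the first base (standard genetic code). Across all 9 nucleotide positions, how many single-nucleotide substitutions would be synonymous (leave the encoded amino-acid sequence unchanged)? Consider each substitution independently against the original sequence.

Codon 1 (AGG, Arg): 2 synonymous substitutions.
Codon 2 (CCU, Pro): 3 synonymous substitutions.
Codon 3 (GGC, Gly): 3 synonymous substitutions.
Total: 2 + 3 + 3 = 8.

8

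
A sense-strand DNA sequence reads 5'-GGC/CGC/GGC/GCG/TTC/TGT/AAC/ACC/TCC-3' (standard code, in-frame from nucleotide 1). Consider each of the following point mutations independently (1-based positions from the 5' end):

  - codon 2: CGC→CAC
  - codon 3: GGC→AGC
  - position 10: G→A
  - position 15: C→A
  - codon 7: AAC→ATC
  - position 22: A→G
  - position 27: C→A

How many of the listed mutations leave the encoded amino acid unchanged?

Codon 2: CGC (Arg) → CAC (His) — missense.
Codon 3: GGC (Gly) → AGC (Ser) — missense.
Codon 4: GCG (Ala) → ACG (Thr) — missense.
Codon 5: TTC (Phe) → TTA (Leu) — missense.
Codon 7: AAC (Asn) → ATC (Ile) — missense.
Codon 8: ACC (Thr) → GCC (Ala) — missense.
Codon 9: TCC (Ser) → TCA (Ser) — synonymous.
Synonymous: 1 of 7.

1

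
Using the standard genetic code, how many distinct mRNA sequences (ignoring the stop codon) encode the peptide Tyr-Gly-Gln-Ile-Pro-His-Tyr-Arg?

Tyr: 2 codons.
Gly: 4 codons.
Gln: 2 codons.
Ile: 3 codons.
Pro: 4 codons.
His: 2 codons.
Tyr: 2 codons.
Arg: 6 codons.
2 × 4 × 2 × 3 × 4 × 2 × 2 × 6 = 4608.

4608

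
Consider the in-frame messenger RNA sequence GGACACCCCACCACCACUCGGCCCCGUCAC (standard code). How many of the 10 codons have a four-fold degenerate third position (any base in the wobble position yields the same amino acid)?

Codon 1 GGA (Gly): third position 4-fold.
Codon 2 CAC (His): third position 2-fold.
Codon 3 CCC (Pro): third position 4-fold.
Codon 4 ACC (Thr): third position 4-fold.
Codon 5 ACC (Thr): third position 4-fold.
Codon 6 ACU (Thr): third position 4-fold.
Codon 7 CGG (Arg): third position 4-fold.
Codon 8 CCC (Pro): third position 4-fold.
Codon 9 CGU (Arg): third position 4-fold.
Codon 10 CAC (His): third position 2-fold.
Four-fold degenerate third positions: 8.

8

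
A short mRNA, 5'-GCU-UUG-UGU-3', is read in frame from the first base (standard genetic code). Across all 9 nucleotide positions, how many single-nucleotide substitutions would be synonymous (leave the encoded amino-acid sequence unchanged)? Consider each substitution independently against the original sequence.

Codon 1 (GCU, Ala): 3 synonymous substitutions.
Codon 2 (UUG, Leu): 2 synonymous substitutions.
Codon 3 (UGU, Cys): 1 synonymous substitution.
Total: 3 + 2 + 1 = 6.

6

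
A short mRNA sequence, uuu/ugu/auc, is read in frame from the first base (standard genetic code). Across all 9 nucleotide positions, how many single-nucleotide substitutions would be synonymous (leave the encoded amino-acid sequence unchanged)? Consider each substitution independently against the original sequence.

Codon 1 (UUU, Phe): 1 synonymous substitution.
Codon 2 (UGU, Cys): 1 synonymous substitution.
Codon 3 (AUC, Ile): 2 synonymous substitutions.
Total: 1 + 1 + 2 = 4.

4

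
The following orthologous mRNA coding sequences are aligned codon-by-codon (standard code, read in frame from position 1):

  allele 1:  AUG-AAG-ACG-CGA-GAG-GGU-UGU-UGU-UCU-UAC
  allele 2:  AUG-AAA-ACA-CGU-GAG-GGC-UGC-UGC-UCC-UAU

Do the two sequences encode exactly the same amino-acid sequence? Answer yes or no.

Codon 1: AUG Met / AUG Met — identical.
Codon 2: AAG Lys / AAA Lys — synonymous.
Codon 3: ACG Thr / ACA Thr — synonymous.
Codon 4: CGA Arg / CGU Arg — synonymous.
Codon 5: GAG Glu / GAG Glu — identical.
Codon 6: GGU Gly / GGC Gly — synonymous.
Codon 7: UGU Cys / UGC Cys — synonymous.
Codon 8: UGU Cys / UGC Cys — synonymous.
Codon 9: UCU Ser / UCC Ser — synonymous.
Codon 10: UAC Tyr / UAU Tyr — synonymous.
Nonsynonymous differences: 0 → same protein.

yes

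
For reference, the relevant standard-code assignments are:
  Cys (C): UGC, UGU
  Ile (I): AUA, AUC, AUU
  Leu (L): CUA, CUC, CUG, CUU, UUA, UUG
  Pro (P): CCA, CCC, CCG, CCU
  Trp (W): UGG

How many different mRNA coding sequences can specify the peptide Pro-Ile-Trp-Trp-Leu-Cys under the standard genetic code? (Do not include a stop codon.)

Pro: 4 codons.
Ile: 3 codons.
Trp: 1 codon.
Trp: 1 codon.
Leu: 6 codons.
Cys: 2 codons.
4 × 3 × 1 × 1 × 6 × 2 = 144.

144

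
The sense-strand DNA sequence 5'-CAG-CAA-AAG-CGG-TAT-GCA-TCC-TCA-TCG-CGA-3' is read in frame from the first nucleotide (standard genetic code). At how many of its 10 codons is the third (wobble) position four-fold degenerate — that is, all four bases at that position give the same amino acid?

Codon 1 CAG (Gln): third position 2-fold.
Codon 2 CAA (Gln): third position 2-fold.
Codon 3 AAG (Lys): third position 2-fold.
Codon 4 CGG (Arg): third position 4-fold.
Codon 5 TAT (Tyr): third position 2-fold.
Codon 6 GCA (Ala): third position 4-fold.
Codon 7 TCC (Ser): third position 4-fold.
Codon 8 TCA (Ser): third position 4-fold.
Codon 9 TCG (Ser): third position 4-fold.
Codon 10 CGA (Arg): third position 4-fold.
Four-fold degenerate third positions: 6.

6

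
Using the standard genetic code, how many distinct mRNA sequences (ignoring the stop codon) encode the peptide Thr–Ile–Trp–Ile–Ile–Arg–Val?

Thr: 4 codons.
Ile: 3 codons.
Trp: 1 codon.
Ile: 3 codons.
Ile: 3 codons.
Arg: 6 codons.
Val: 4 codons.
4 × 3 × 1 × 3 × 3 × 6 × 4 = 2592.

2592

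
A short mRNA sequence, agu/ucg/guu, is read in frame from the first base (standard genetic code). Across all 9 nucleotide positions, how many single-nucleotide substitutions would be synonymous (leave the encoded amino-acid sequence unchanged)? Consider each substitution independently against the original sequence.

Codon 1 (AGU, Ser): 1 synonymous substitution.
Codon 2 (UCG, Ser): 3 synonymous substitutions.
Codon 3 (GUU, Val): 3 synonymous substitutions.
Total: 1 + 3 + 3 = 7.

7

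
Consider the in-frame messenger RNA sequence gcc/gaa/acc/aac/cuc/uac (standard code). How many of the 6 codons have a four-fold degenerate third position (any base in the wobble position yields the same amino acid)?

Codon 1 GCC (Ala): third position 4-fold.
Codon 2 GAA (Glu): third position 2-fold.
Codon 3 ACC (Thr): third position 4-fold.
Codon 4 AAC (Asn): third position 2-fold.
Codon 5 CUC (Leu): third position 4-fold.
Codon 6 UAC (Tyr): third position 2-fold.
Four-fold degenerate third positions: 3.

3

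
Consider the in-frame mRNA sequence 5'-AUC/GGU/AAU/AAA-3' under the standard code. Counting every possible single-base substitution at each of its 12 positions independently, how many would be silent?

Codon 1 (AUC, Ile): 2 synonymous substitutions.
Codon 2 (GGU, Gly): 3 synonymous substitutions.
Codon 3 (AAU, Asn): 1 synonymous substitution.
Codon 4 (AAA, Lys): 1 synonymous substitution.
Total: 2 + 3 + 1 + 1 = 7.

7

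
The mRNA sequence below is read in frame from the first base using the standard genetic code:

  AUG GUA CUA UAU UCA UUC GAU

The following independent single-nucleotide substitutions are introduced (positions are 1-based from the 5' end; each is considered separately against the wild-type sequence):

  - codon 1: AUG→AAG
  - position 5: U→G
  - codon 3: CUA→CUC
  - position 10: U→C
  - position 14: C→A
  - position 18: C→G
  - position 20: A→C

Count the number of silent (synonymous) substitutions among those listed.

Codon 1: AUG (Met) → AAG (Lys) — missense.
Codon 2: GUA (Val) → GGA (Gly) — missense.
Codon 3: CUA (Leu) → CUC (Leu) — synonymous.
Codon 4: UAU (Tyr) → CAU (His) — missense.
Codon 5: UCA (Ser) → UAA (Stop) — nonsense.
Codon 6: UUC (Phe) → UUG (Leu) — missense.
Codon 7: GAU (Asp) → GCU (Ala) — missense.
Synonymous: 1 of 7.

1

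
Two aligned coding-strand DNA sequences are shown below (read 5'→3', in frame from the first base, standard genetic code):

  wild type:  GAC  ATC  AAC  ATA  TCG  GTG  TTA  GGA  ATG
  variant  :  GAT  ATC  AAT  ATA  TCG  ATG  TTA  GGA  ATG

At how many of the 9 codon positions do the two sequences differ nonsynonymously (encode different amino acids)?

Codon 1: GAC Asp / GAT Asp — synonymous.
Codon 2: ATC Ile / ATC Ile — identical.
Codon 3: AAC Asn / AAT Asn — synonymous.
Codon 4: ATA Ile / ATA Ile — identical.
Codon 5: TCG Ser / TCG Ser — identical.
Codon 6: GTG Val / ATG Met — nonsynonymous.
Codon 7: TTA Leu / TTA Leu — identical.
Codon 8: GGA Gly / GGA Gly — identical.
Codon 9: ATG Met / ATG Met — identical.
Nonsynonymous differences: 1.

1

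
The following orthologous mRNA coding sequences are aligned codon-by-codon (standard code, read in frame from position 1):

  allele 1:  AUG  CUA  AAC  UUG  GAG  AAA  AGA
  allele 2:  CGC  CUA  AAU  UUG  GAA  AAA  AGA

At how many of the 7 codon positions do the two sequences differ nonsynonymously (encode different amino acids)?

1

Codon 1: AUG Met / CGC Arg — nonsynonymous.
Codon 2: CUA Leu / CUA Leu — identical.
Codon 3: AAC Asn / AAU Asn — synonymous.
Codon 4: UUG Leu / UUG Leu — identical.
Codon 5: GAG Glu / GAA Glu — synonymous.
Codon 6: AAA Lys / AAA Lys — identical.
Codon 7: AGA Arg / AGA Arg — identical.
Nonsynonymous differences: 1.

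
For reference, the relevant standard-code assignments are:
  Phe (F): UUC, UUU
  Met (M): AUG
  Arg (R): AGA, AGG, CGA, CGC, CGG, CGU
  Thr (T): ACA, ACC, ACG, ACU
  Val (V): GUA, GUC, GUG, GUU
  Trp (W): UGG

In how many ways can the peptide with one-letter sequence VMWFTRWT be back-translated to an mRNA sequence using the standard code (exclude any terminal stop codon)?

Val: 4 codons.
Met: 1 codon.
Trp: 1 codon.
Phe: 2 codons.
Thr: 4 codons.
Arg: 6 codons.
Trp: 1 codon.
Thr: 4 codons.
4 × 1 × 1 × 2 × 4 × 6 × 1 × 4 = 768.

768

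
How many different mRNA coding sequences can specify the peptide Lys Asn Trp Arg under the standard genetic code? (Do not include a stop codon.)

24

Lys: 2 codons.
Asn: 2 codons.
Trp: 1 codon.
Arg: 6 codons.
2 × 2 × 1 × 6 = 24.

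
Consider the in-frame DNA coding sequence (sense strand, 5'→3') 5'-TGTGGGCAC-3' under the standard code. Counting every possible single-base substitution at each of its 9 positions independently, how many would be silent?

5

Codon 1 (TGT, Cys): 1 synonymous substitution.
Codon 2 (GGG, Gly): 3 synonymous substitutions.
Codon 3 (CAC, His): 1 synonymous substitution.
Total: 1 + 3 + 1 = 5.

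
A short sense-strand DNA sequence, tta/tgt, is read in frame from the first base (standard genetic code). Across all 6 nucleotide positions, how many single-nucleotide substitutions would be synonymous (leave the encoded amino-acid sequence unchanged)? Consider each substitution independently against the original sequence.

3

Codon 1 (TTA, Leu): 2 synonymous substitutions.
Codon 2 (TGT, Cys): 1 synonymous substitution.
Total: 2 + 1 = 3.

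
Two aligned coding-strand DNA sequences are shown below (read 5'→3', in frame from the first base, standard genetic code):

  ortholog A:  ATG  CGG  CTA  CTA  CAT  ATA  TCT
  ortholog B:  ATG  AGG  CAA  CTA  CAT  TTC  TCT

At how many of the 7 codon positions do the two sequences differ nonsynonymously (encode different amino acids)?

Codon 1: ATG Met / ATG Met — identical.
Codon 2: CGG Arg / AGG Arg — synonymous.
Codon 3: CTA Leu / CAA Gln — nonsynonymous.
Codon 4: CTA Leu / CTA Leu — identical.
Codon 5: CAT His / CAT His — identical.
Codon 6: ATA Ile / TTC Phe — nonsynonymous.
Codon 7: TCT Ser / TCT Ser — identical.
Nonsynonymous differences: 2.

2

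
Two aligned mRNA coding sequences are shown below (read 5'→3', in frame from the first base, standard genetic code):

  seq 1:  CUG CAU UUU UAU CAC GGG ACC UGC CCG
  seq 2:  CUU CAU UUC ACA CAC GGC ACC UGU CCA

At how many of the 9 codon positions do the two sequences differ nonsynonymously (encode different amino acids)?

1

Codon 1: CUG Leu / CUU Leu — synonymous.
Codon 2: CAU His / CAU His — identical.
Codon 3: UUU Phe / UUC Phe — synonymous.
Codon 4: UAU Tyr / ACA Thr — nonsynonymous.
Codon 5: CAC His / CAC His — identical.
Codon 6: GGG Gly / GGC Gly — synonymous.
Codon 7: ACC Thr / ACC Thr — identical.
Codon 8: UGC Cys / UGU Cys — synonymous.
Codon 9: CCG Pro / CCA Pro — synonymous.
Nonsynonymous differences: 1.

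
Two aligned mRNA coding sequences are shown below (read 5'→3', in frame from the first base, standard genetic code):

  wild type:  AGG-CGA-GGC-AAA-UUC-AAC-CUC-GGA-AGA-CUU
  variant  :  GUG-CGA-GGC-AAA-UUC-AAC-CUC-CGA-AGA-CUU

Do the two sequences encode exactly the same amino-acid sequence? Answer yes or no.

no

Codon 1: AGG Arg / GUG Val — nonsynonymous.
Codon 2: CGA Arg / CGA Arg — identical.
Codon 3: GGC Gly / GGC Gly — identical.
Codon 4: AAA Lys / AAA Lys — identical.
Codon 5: UUC Phe / UUC Phe — identical.
Codon 6: AAC Asn / AAC Asn — identical.
Codon 7: CUC Leu / CUC Leu — identical.
Codon 8: GGA Gly / CGA Arg — nonsynonymous.
Codon 9: AGA Arg / AGA Arg — identical.
Codon 10: CUU Leu / CUU Leu — identical.
Nonsynonymous differences: 2 → different protein.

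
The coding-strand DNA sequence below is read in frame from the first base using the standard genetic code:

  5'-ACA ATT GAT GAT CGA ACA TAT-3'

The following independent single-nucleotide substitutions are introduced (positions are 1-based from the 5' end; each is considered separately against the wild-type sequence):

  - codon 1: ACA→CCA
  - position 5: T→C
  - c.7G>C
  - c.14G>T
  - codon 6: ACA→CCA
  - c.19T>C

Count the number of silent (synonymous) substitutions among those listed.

0

Codon 1: ACA (Thr) → CCA (Pro) — missense.
Codon 2: ATT (Ile) → ACT (Thr) — missense.
Codon 3: GAT (Asp) → CAT (His) — missense.
Codon 5: CGA (Arg) → CTA (Leu) — missense.
Codon 6: ACA (Thr) → CCA (Pro) — missense.
Codon 7: TAT (Tyr) → CAT (His) — missense.
Synonymous: 0 of 6.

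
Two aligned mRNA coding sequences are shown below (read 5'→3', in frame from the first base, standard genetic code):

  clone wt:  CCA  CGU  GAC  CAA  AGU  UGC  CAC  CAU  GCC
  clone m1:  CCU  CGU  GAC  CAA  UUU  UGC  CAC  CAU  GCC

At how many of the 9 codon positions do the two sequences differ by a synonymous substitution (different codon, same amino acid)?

Codon 1: CCA Pro / CCU Pro — synonymous.
Codon 2: CGU Arg / CGU Arg — identical.
Codon 3: GAC Asp / GAC Asp — identical.
Codon 4: CAA Gln / CAA Gln — identical.
Codon 5: AGU Ser / UUU Phe — nonsynonymous.
Codon 6: UGC Cys / UGC Cys — identical.
Codon 7: CAC His / CAC His — identical.
Codon 8: CAU His / CAU His — identical.
Codon 9: GCC Ala / GCC Ala — identical.
Synonymous differences: 1.

1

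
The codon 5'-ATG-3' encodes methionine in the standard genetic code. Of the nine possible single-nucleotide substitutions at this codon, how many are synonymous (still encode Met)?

Position 1: none → 0 synonymous.
Position 2: none → 0 synonymous.
Position 3: none → 0 synonymous.
Total: 0 + 0 + 0 = 0.

0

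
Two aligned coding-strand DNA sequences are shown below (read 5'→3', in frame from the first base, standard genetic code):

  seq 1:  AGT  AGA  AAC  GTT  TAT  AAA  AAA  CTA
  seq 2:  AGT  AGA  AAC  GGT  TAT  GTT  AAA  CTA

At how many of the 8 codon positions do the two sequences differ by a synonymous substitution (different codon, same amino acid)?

Codon 1: AGT Ser / AGT Ser — identical.
Codon 2: AGA Arg / AGA Arg — identical.
Codon 3: AAC Asn / AAC Asn — identical.
Codon 4: GTT Val / GGT Gly — nonsynonymous.
Codon 5: TAT Tyr / TAT Tyr — identical.
Codon 6: AAA Lys / GTT Val — nonsynonymous.
Codon 7: AAA Lys / AAA Lys — identical.
Codon 8: CTA Leu / CTA Leu — identical.
Synonymous differences: 0.

0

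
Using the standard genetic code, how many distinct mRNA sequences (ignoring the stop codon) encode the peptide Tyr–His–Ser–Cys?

Tyr: 2 codons.
His: 2 codons.
Ser: 6 codons.
Cys: 2 codons.
2 × 2 × 6 × 2 = 48.

48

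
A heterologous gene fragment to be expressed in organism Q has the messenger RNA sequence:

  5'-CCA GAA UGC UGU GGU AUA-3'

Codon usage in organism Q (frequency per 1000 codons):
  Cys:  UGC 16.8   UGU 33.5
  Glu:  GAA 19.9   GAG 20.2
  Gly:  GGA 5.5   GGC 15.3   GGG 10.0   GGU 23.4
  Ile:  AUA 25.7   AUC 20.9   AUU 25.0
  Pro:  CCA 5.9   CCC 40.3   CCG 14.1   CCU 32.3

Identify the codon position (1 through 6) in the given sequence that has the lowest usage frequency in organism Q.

Codon 1 CCA (Pro): 5.9 per 1000.
Codon 2 GAA (Glu): 19.9 per 1000.
Codon 3 UGC (Cys): 16.8 per 1000.
Codon 4 UGU (Cys): 33.5 per 1000.
Codon 5 GGU (Gly): 23.4 per 1000.
Codon 6 AUA (Ile): 25.7 per 1000.
Lowest frequency is 5.9 at codon 1.

1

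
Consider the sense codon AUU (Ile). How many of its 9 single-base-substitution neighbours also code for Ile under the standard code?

Position 1: none → 0 synonymous.
Position 2: none → 0 synonymous.
Position 3: AUC, AUA → 2 synonymous.
Total: 0 + 0 + 2 = 2.

2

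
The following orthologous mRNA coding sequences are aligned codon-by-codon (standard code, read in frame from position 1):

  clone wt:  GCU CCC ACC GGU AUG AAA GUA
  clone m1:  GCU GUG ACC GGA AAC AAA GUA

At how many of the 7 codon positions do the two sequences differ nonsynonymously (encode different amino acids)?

Codon 1: GCU Ala / GCU Ala — identical.
Codon 2: CCC Pro / GUG Val — nonsynonymous.
Codon 3: ACC Thr / ACC Thr — identical.
Codon 4: GGU Gly / GGA Gly — synonymous.
Codon 5: AUG Met / AAC Asn — nonsynonymous.
Codon 6: AAA Lys / AAA Lys — identical.
Codon 7: GUA Val / GUA Val — identical.
Nonsynonymous differences: 2.

2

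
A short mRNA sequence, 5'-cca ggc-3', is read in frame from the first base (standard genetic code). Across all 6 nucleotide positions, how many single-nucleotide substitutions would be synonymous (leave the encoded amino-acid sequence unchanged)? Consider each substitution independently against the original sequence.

6

Codon 1 (CCA, Pro): 3 synonymous substitutions.
Codon 2 (GGC, Gly): 3 synonymous substitutions.
Total: 3 + 3 = 6.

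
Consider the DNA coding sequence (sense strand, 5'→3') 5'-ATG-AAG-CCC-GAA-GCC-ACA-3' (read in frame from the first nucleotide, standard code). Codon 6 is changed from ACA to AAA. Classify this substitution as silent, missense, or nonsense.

Position 17 falls in codon 6: ACA → Thr.
After the substitution the codon is AAA → Lys.
Thr ≠ Lys, so this is a missense mutation.

missense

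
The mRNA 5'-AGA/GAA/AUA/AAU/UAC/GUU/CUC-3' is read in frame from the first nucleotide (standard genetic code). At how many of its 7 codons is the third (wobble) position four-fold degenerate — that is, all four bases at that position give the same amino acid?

Codon 1 AGA (Arg): third position 2-fold.
Codon 2 GAA (Glu): third position 2-fold.
Codon 3 AUA (Ile): third position 3-fold.
Codon 4 AAU (Asn): third position 2-fold.
Codon 5 UAC (Tyr): third position 2-fold.
Codon 6 GUU (Val): third position 4-fold.
Codon 7 CUC (Leu): third position 4-fold.
Four-fold degenerate third positions: 2.

2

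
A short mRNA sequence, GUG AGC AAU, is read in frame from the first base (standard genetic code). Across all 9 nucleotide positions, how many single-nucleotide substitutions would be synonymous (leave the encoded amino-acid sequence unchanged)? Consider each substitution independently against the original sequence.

5

Codon 1 (GUG, Val): 3 synonymous substitutions.
Codon 2 (AGC, Ser): 1 synonymous substitution.
Codon 3 (AAU, Asn): 1 synonymous substitution.
Total: 3 + 1 + 1 = 5.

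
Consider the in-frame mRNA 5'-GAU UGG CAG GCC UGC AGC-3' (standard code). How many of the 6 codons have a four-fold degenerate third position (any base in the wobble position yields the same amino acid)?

1

Codon 1 GAU (Asp): third position 2-fold.
Codon 2 UGG (Trp): third position 1-fold.
Codon 3 CAG (Gln): third position 2-fold.
Codon 4 GCC (Ala): third position 4-fold.
Codon 5 UGC (Cys): third position 2-fold.
Codon 6 AGC (Ser): third position 2-fold.
Four-fold degenerate third positions: 1.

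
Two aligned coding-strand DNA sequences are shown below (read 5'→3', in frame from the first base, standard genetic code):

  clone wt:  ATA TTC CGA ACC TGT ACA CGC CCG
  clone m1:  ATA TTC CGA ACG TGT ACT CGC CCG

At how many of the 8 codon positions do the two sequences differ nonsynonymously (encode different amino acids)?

Codon 1: ATA Ile / ATA Ile — identical.
Codon 2: TTC Phe / TTC Phe — identical.
Codon 3: CGA Arg / CGA Arg — identical.
Codon 4: ACC Thr / ACG Thr — synonymous.
Codon 5: TGT Cys / TGT Cys — identical.
Codon 6: ACA Thr / ACT Thr — synonymous.
Codon 7: CGC Arg / CGC Arg — identical.
Codon 8: CCG Pro / CCG Pro — identical.
Nonsynonymous differences: 0.

0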